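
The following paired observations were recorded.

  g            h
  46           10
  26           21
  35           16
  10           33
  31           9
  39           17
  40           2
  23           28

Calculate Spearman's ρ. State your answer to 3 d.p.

-0.786

Rank g: 8, 3, 5, 1, 4, 6, 7, 2
Rank h: 3, 6, 4, 8, 2, 5, 1, 7
d = rank(g) − rank(h): 5, -3, 1, -7, 2, 1, 6, -5; Σd² = 150
ρ = 1 − 6Σd² / [n(n²−1)] = 1 − 6×150 / (8×63) = 1 − 900/504 ≈ -0.786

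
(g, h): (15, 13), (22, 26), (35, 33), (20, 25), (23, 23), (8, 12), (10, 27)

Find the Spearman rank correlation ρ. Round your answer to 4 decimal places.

Rank g: 3, 5, 7, 4, 6, 1, 2
Rank h: 2, 5, 7, 4, 3, 1, 6
d = rank(g) − rank(h): 1, 0, 0, 0, 3, 0, -4; Σd² = 26
ρ = 1 − 6Σd² / [n(n²−1)] = 1 − 6×26 / (7×48) = 1 − 156/336 ≈ 0.5357

0.5357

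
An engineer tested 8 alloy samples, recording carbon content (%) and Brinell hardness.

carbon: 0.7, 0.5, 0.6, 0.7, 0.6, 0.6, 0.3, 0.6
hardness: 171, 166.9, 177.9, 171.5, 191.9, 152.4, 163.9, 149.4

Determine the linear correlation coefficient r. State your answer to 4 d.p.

n = 8, Σx = 4.6, Σy = 1344.9, Σx² = 2.76, Σy² = 227392.21, Σxy = 775.33
nΣxy − ΣxΣy = 6202.64 − 6186.54 = 16.1
nΣx² − (Σx)² = 22.08 − 21.16 = 0.92; nΣy² − (Σy)² = 1819137.68 − 1808756.01 = 10381.67
r = 16.1 / √(0.92 × 10381.67) = 16.1 / 97.7299 ≈ 0.1647

0.1647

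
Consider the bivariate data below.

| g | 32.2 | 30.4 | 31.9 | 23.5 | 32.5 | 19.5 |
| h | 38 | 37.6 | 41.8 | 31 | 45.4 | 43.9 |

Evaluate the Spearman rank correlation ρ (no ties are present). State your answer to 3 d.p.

Rank g: 5, 3, 4, 2, 6, 1
Rank h: 3, 2, 4, 1, 6, 5
d = rank(g) − rank(h): 2, 1, 0, 1, 0, -4; Σd² = 22
ρ = 1 − 6Σd² / [n(n²−1)] = 1 − 6×22 / (6×35) = 1 − 132/210 ≈ 0.371

0.371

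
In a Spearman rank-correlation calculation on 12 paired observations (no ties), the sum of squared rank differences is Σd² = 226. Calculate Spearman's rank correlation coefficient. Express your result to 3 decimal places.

0.210

ρ = 1 − 6Σd² / [n(n²−1)] = 1 − 6×226 / (12×143)
  = 1 − 1356/1716 = 1 − 0.7902 ≈ 0.210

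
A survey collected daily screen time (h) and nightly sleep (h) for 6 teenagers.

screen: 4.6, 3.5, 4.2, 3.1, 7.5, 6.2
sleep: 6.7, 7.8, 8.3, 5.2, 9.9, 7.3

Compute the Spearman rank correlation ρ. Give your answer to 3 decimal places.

Rank screen: 4, 2, 3, 1, 6, 5
Rank sleep: 2, 4, 5, 1, 6, 3
d = rank(screen) − rank(sleep): 2, -2, -2, 0, 0, 2; Σd² = 16
ρ = 1 − 6Σd² / [n(n²−1)] = 1 − 6×16 / (6×35) = 1 − 96/210 ≈ 0.543

0.543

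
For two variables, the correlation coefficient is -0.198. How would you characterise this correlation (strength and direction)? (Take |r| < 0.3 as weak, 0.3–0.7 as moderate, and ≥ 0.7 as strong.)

weak negative

r = -0.198 < 0 so the relationship is negative.
|r| = 0.198, which falls in the weak range.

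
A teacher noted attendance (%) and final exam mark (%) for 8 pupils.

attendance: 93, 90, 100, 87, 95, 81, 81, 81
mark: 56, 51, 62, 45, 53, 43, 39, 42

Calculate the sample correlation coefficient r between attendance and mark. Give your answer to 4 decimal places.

0.9667

n = 8, Σx = 708, Σy = 391, Σx² = 63026, Σy² = 19549, Σxy = 34992
nΣxy − ΣxΣy = 279936 − 276828 = 3108
nΣx² − (Σx)² = 504208 − 501264 = 2944; nΣy² − (Σy)² = 156392 − 152881 = 3511
r = 3108 / √(2944 × 3511) = 3108 / 3215.0247 ≈ 0.9667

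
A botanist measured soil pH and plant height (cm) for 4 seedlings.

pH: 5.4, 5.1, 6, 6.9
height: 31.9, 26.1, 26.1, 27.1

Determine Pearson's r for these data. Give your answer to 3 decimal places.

-0.236

n = 4, Σx = 23.4, Σy = 111.2, Σx² = 138.78, Σy² = 3114.44, Σxy = 648.96
nΣxy − ΣxΣy = 2595.84 − 2602.08 = -6.24
nΣx² − (Σx)² = 555.12 − 547.56 = 7.56; nΣy² − (Σy)² = 12457.76 − 12365.44 = 92.32
r = -6.24 / √(7.56 × 92.32) = -6.24 / 26.4185 ≈ -0.236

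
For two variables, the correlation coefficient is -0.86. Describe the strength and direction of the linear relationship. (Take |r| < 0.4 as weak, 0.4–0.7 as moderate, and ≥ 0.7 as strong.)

r = -0.86 < 0 so the relationship is negative.
|r| = 0.86, which falls in the strong range.

strong negative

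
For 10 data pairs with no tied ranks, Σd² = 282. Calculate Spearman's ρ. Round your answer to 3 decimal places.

-0.709

ρ = 1 − 6Σd² / [n(n²−1)] = 1 − 6×282 / (10×99)
  = 1 − 1692/990 = 1 − 1.7091 ≈ -0.709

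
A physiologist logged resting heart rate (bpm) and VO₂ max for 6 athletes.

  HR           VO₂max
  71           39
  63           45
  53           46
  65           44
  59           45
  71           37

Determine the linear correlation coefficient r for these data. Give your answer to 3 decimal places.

n = 6, Σx = 382, Σy = 256, Σx² = 24566, Σy² = 10992, Σxy = 16184
nΣxy − ΣxΣy = 97104 − 97792 = -688
nΣx² − (Σx)² = 147396 − 145924 = 1472; nΣy² − (Σy)² = 65952 − 65536 = 416
r = -688 / √(1472 × 416) = -688 / 782.5292 ≈ -0.879

-0.879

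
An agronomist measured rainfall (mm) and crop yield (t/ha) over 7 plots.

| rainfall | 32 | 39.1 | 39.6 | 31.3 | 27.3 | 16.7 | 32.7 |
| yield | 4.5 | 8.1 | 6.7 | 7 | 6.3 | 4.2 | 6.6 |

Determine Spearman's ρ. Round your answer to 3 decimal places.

Rank rainfall: 4, 6, 7, 3, 2, 1, 5
Rank yield: 2, 7, 5, 6, 3, 1, 4
d = rank(rainfall) − rank(yield): 2, -1, 2, -3, -1, 0, 1; Σd² = 20
ρ = 1 − 6Σd² / [n(n²−1)] = 1 − 6×20 / (7×48) = 1 − 120/336 ≈ 0.643

0.643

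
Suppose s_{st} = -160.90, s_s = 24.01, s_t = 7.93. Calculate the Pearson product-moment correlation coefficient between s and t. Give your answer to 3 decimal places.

r = Cov(s,t) / (s_s · s_t) = -160.90 / (24.01 × 7.93)
  = -160.90 / 190.3993 ≈ -0.845

-0.845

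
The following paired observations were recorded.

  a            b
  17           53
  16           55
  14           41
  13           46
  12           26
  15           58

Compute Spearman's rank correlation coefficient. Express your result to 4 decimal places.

Rank a: 6, 5, 3, 2, 1, 4
Rank b: 4, 5, 2, 3, 1, 6
d = rank(a) − rank(b): 2, 0, 1, -1, 0, -2; Σd² = 10
ρ = 1 − 6Σd² / [n(n²−1)] = 1 − 6×10 / (6×35) = 1 − 60/210 ≈ 0.7143

0.7143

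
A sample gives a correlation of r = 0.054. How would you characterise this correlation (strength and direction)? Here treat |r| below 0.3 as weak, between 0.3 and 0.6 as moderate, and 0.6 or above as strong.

r = 0.054 > 0 so the relationship is positive.
|r| = 0.054, which falls in the weak range.

weak positive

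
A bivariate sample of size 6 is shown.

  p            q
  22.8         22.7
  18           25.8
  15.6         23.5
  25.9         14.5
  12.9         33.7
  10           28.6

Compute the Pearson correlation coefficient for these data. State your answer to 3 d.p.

-0.851

n = 6, Σp = 105.2, Σq = 148.8, Σp² = 2024.42, Σq² = 3897.08, Σpq = 2444.84
nΣpq − ΣpΣq = 14669.04 − 15653.76 = -984.72
nΣp² − (Σp)² = 12146.52 − 11067.04 = 1079.48; nΣq² − (Σq)² = 23382.48 − 22141.44 = 1241.04
r = -984.72 / √(1079.48 × 1241.04) = -984.72 / 1157.4445 ≈ -0.851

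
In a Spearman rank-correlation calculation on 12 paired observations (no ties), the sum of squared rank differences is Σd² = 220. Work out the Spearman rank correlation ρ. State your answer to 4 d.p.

ρ = 1 − 6Σd² / [n(n²−1)] = 1 − 6×220 / (12×143)
  = 1 − 1320/1716 = 1 − 0.76923 ≈ 0.2308

0.2308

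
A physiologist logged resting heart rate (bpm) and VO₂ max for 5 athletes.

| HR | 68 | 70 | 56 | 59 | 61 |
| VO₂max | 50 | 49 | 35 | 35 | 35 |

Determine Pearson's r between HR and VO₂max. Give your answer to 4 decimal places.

n = 5, Σx = 314, Σy = 204, Σx² = 19862, Σy² = 8576, Σxy = 12990
nΣxy − ΣxΣy = 64950 − 64056 = 894
nΣx² − (Σx)² = 99310 − 98596 = 714; nΣy² − (Σy)² = 42880 − 41616 = 1264
r = 894 / √(714 × 1264) = 894 / 949.9979 ≈ 0.9411

0.9411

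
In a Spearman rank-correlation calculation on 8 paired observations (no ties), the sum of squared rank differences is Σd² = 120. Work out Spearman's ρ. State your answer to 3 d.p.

-0.429

ρ = 1 − 6Σd² / [n(n²−1)] = 1 − 6×120 / (8×63)
  = 1 − 720/504 = 1 − 1.4286 ≈ -0.429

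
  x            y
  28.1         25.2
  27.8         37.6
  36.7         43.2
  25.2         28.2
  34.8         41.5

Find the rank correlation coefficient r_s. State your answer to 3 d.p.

0.700

Rank x: 3, 2, 5, 1, 4
Rank y: 1, 3, 5, 2, 4
d = rank(x) − rank(y): 2, -1, 0, -1, 0; Σd² = 6
ρ = 1 − 6Σd² / [n(n²−1)] = 1 − 6×6 / (5×24) = 1 − 36/120 ≈ 0.700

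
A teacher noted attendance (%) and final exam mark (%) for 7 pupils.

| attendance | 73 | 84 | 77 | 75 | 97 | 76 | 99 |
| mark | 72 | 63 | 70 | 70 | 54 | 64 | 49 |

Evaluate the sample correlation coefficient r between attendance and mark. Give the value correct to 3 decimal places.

n = 7, Σx = 581, Σy = 442, Σx² = 48925, Σy² = 28366, Σxy = 36141
nΣxy − ΣxΣy = 252987 − 256802 = -3815
nΣx² − (Σx)² = 342475 − 337561 = 4914; nΣy² − (Σy)² = 198562 − 195364 = 3198
r = -3815 / √(4914 × 3198) = -3815 / 3964.2114 ≈ -0.962

-0.962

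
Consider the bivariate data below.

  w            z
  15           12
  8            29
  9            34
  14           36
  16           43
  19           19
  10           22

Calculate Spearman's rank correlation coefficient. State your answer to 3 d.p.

Rank w: 5, 1, 2, 4, 6, 7, 3
Rank z: 1, 4, 5, 6, 7, 2, 3
d = rank(w) − rank(z): 4, -3, -3, -2, -1, 5, 0; Σd² = 64
ρ = 1 − 6Σd² / [n(n²−1)] = 1 − 6×64 / (7×48) = 1 − 384/336 ≈ -0.143

-0.143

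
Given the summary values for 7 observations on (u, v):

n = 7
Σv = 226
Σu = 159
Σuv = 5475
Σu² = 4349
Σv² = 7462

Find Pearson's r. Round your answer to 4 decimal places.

r = (nΣuv − ΣuΣv) / √[(nΣu² − (Σu)²)(nΣv² − (Σv)²)]
Numerator: 7×5475 − 159×226 = 2391
Denominator: √[(30443 − 25281)(52234 − 51076)] = √[5162 × 1158] = 2444.9123
r = 2391 / 2444.9123 ≈ 0.9779

0.9779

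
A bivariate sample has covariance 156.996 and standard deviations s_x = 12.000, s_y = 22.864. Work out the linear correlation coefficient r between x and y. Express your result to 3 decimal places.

0.572

r = Cov(x,y) / (s_x · s_y) = 156.996 / (12.000 × 22.864)
  = 156.996 / 274.3680 ≈ 0.572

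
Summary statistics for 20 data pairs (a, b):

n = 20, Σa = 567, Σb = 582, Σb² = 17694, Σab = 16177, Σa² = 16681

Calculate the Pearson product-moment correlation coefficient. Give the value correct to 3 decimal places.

-0.476

r = (nΣab − ΣaΣb) / √[(nΣa² − (Σa)²)(nΣb² − (Σb)²)]
Numerator: 20×16177 − 567×582 = -6454
Denominator: √[(333620 − 321489)(353880 − 338724)] = √[12131 × 15156] = 13559.4040
r = -6454 / 13559.4040 ≈ -0.476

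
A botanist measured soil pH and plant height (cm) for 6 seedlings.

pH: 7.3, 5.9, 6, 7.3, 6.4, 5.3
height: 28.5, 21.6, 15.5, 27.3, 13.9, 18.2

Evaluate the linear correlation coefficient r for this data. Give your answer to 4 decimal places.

n = 6, Σx = 38.2, Σy = 125, Σx² = 246.44, Σy² = 2788.8, Σxy = 813.2
nΣxy − ΣxΣy = 4879.2 − 4775 = 104.2
nΣx² − (Σx)² = 1478.64 − 1459.24 = 19.4; nΣy² − (Σy)² = 16732.8 − 15625 = 1107.8
r = 104.2 / √(19.4 × 1107.8) = 104.2 / 146.5992 ≈ 0.7108

0.7108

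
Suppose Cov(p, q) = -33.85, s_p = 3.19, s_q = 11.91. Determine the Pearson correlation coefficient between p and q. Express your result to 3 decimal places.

r = Cov(p,q) / (s_p · s_q) = -33.85 / (3.19 × 11.91)
  = -33.85 / 37.9929 ≈ -0.891

-0.891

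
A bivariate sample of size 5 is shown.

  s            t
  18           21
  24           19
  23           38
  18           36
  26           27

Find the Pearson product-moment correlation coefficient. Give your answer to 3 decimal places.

n = 5, Σs = 109, Σt = 141, Σs² = 2429, Σt² = 4271, Σst = 3058
nΣst − ΣsΣt = 15290 − 15369 = -79
nΣs² − (Σs)² = 12145 − 11881 = 264; nΣt² − (Σt)² = 21355 − 19881 = 1474
r = -79 / √(264 × 1474) = -79 / 623.8077 ≈ -0.127

-0.127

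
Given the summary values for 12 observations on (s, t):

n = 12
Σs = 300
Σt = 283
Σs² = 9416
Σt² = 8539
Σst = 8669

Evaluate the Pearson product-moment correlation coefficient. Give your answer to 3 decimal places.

0.843

r = (nΣst − ΣsΣt) / √[(nΣs² − (Σs)²)(nΣt² − (Σt)²)]
Numerator: 12×8669 − 300×283 = 19128
Denominator: √[(112992 − 90000)(102468 − 80089)] = √[22992 × 22379] = 22683.4294
r = 19128 / 22683.4294 ≈ 0.843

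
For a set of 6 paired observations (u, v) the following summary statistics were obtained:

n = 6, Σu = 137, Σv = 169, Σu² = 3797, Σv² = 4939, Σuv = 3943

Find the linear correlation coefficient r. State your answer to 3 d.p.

0.243

r = (nΣuv − ΣuΣv) / √[(nΣu² − (Σu)²)(nΣv² − (Σv)²)]
Numerator: 6×3943 − 137×169 = 505
Denominator: √[(22782 − 18769)(29634 − 28561)] = √[4013 × 1073] = 2075.0781
r = 505 / 2075.0781 ≈ 0.243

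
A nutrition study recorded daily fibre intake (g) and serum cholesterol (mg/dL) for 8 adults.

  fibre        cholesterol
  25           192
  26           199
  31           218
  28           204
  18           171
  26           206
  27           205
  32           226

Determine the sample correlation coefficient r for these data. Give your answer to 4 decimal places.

n = 8, Σx = 213, Σy = 1621, Σx² = 5799, Σy² = 330383, Σxy = 43645
nΣxy − ΣxΣy = 349160 − 345273 = 3887
nΣx² − (Σx)² = 46392 − 45369 = 1023; nΣy² − (Σy)² = 2643064 − 2627641 = 15423
r = 3887 / √(1023 × 15423) = 3887 / 3972.1190 ≈ 0.9786

0.9786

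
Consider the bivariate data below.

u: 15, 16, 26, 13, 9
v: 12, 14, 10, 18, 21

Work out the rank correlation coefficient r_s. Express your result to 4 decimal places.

Rank u: 3, 4, 5, 2, 1
Rank v: 2, 3, 1, 4, 5
d = rank(u) − rank(v): 1, 1, 4, -2, -4; Σd² = 38
ρ = 1 − 6Σd² / [n(n²−1)] = 1 − 6×38 / (5×24) = 1 − 228/120 ≈ -0.9000

-0.9000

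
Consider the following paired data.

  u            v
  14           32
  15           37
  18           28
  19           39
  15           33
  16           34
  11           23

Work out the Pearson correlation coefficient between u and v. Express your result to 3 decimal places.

0.621

n = 7, Σu = 108, Σv = 226, Σu² = 1708, Σv² = 7472, Σuv = 3540
nΣuv − ΣuΣv = 24780 − 24408 = 372
nΣu² − (Σu)² = 11956 − 11664 = 292; nΣv² − (Σv)² = 52304 − 51076 = 1228
r = 372 / √(292 × 1228) = 372 / 598.8122 ≈ 0.621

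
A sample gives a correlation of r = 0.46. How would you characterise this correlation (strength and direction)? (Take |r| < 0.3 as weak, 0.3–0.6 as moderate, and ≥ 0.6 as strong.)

moderate positive

r = 0.46 > 0 so the relationship is positive.
|r| = 0.46, which falls in the moderate range.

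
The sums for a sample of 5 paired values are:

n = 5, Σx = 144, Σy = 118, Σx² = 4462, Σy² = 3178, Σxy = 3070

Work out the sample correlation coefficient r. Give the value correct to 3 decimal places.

-0.933

r = (nΣxy − ΣxΣy) / √[(nΣx² − (Σx)²)(nΣy² − (Σy)²)]
Numerator: 5×3070 − 144×118 = -1642
Denominator: √[(22310 − 20736)(15890 − 13924)] = √[1574 × 1966] = 1759.1145
r = -1642 / 1759.1145 ≈ -0.933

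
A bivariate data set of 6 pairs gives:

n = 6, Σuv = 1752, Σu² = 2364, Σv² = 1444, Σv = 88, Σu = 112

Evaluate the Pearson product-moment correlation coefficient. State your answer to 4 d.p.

0.5341

r = (nΣuv − ΣuΣv) / √[(nΣu² − (Σu)²)(nΣv² − (Σv)²)]
Numerator: 6×1752 − 112×88 = 656
Denominator: √[(14184 − 12544)(8664 − 7744)] = √[1640 × 920] = 1228.3322
r = 656 / 1228.3322 ≈ 0.5341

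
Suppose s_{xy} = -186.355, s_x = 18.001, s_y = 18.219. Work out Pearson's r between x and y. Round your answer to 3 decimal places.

r = Cov(x,y) / (s_x · s_y) = -186.355 / (18.001 × 18.219)
  = -186.355 / 327.9602 ≈ -0.568

-0.568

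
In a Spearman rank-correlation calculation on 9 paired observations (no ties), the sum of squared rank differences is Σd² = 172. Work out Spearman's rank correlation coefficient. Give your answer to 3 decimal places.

ρ = 1 − 6Σd² / [n(n²−1)] = 1 − 6×172 / (9×80)
  = 1 − 1032/720 = 1 − 1.4333 ≈ -0.433

-0.433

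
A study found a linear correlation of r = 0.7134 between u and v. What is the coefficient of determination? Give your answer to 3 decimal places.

r² = (0.7134)² = 0.509

0.509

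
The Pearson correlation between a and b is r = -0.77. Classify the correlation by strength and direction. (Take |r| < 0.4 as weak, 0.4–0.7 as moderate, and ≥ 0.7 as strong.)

r = -0.77 < 0 so the relationship is negative.
|r| = 0.77, which falls in the strong range.

strong negative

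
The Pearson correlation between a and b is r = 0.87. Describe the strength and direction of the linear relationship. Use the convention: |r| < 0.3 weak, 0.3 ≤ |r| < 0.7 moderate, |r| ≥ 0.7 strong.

strong positive

r = 0.87 > 0 so the relationship is positive.
|r| = 0.87, which falls in the strong range.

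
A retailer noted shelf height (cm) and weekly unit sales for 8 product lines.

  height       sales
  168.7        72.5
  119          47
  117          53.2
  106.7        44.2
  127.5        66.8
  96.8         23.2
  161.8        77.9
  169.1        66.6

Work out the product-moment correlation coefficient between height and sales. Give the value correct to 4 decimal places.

0.8754

n = 8, Σx = 1066.6, Σy = 451.4, Σx² = 148095.12, Σy² = 27753.58, Σxy = 63393.33
nΣxy − ΣxΣy = 507146.64 − 481463.24 = 25683.4
nΣx² − (Σx)² = 1184760.96 − 1137635.56 = 47125.4; nΣy² − (Σy)² = 222028.64 − 203761.96 = 18266.68
r = 25683.4 / √(47125.4 × 18266.68) = 25683.4 / 29339.8126 ≈ 0.8754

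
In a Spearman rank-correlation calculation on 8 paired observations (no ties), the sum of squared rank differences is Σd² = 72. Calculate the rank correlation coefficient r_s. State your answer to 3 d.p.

0.143

ρ = 1 − 6Σd² / [n(n²−1)] = 1 − 6×72 / (8×63)
  = 1 − 432/504 = 1 − 0.8571 ≈ 0.143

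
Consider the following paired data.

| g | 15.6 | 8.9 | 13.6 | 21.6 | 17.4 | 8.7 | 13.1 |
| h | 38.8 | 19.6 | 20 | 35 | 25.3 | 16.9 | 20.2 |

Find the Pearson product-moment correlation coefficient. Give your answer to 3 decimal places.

0.750

n = 7, Σg = 98.9, Σh = 175.8, Σg² = 1524.15, Σh² = 4848.34, Σgh = 2659.59
nΣgh − ΣgΣh = 18617.13 − 17386.62 = 1230.51
nΣg² − (Σg)² = 10669.05 − 9781.21 = 887.84; nΣh² − (Σh)² = 33938.38 − 30905.64 = 3032.74
r = 1230.51 / √(887.84 × 3032.74) = 1230.51 / 1640.9107 ≈ 0.750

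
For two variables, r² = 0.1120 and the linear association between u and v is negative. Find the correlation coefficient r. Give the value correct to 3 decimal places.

|r| = √0.1120 = 0.335
The association is negative, so r = −0.335.

-0.335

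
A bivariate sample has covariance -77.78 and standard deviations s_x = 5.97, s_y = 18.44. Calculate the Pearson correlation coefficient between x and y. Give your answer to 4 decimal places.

-0.7065

r = Cov(x,y) / (s_x · s_y) = -77.78 / (5.97 × 18.44)
  = -77.78 / 110.0868 ≈ -0.7065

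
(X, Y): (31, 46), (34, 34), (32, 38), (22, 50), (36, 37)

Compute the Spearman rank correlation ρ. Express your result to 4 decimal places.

-0.9000

Rank X: 2, 4, 3, 1, 5
Rank Y: 4, 1, 3, 5, 2
d = rank(X) − rank(Y): -2, 3, 0, -4, 3; Σd² = 38
ρ = 1 − 6Σd² / [n(n²−1)] = 1 − 6×38 / (5×24) = 1 − 228/120 ≈ -0.9000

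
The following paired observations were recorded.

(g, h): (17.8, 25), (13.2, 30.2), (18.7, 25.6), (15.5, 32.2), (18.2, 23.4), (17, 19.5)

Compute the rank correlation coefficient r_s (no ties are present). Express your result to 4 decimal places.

-0.4286

Rank g: 4, 1, 6, 2, 5, 3
Rank h: 3, 5, 4, 6, 2, 1
d = rank(g) − rank(h): 1, -4, 2, -4, 3, 2; Σd² = 50
ρ = 1 − 6Σd² / [n(n²−1)] = 1 − 6×50 / (6×35) = 1 − 300/210 ≈ -0.4286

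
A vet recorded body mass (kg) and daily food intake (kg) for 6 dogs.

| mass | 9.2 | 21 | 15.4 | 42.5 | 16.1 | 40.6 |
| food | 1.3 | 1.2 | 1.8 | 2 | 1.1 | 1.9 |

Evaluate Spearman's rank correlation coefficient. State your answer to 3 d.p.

Rank mass: 1, 4, 2, 6, 3, 5
Rank food: 3, 2, 4, 6, 1, 5
d = rank(mass) − rank(food): -2, 2, -2, 0, 2, 0; Σd² = 16
ρ = 1 − 6Σd² / [n(n²−1)] = 1 − 6×16 / (6×35) = 1 − 96/210 ≈ 0.543

0.543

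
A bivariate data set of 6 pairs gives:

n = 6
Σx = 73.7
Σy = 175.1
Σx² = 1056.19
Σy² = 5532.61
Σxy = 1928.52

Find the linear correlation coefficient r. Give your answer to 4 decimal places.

r = (nΣxy − ΣxΣy) / √[(nΣx² − (Σx)²)(nΣy² − (Σy)²)]
Numerator: 6×1928.52 − 73.7×175.1 = -1333.75
Denominator: √[(6337.14 − 5431.69)(33195.66 − 30660.01)] = √[905.45 × 2535.65] = 1515.2242
r = -1333.75 / 1515.2242 ≈ -0.8802

-0.8802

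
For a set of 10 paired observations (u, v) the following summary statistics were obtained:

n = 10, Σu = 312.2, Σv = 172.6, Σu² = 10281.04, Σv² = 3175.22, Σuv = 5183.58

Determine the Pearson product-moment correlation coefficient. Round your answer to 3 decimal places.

r = (nΣuv − ΣuΣv) / √[(nΣu² − (Σu)²)(nΣv² − (Σv)²)]
Numerator: 10×5183.58 − 312.2×172.6 = -2049.92
Denominator: √[(102810.4 − 97468.84)(31752.2 − 29790.76)] = √[5341.56 × 1961.44] = 3236.8425
r = -2049.92 / 3236.8425 ≈ -0.633

-0.633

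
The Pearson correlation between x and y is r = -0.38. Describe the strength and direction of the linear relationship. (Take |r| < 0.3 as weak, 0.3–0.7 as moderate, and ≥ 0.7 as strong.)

r = -0.38 < 0 so the relationship is negative.
|r| = 0.38, which falls in the moderate range.

moderate negative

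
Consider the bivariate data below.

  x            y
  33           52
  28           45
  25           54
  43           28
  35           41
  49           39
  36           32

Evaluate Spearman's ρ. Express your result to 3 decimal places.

-0.857

Rank x: 3, 2, 1, 6, 4, 7, 5
Rank y: 6, 5, 7, 1, 4, 3, 2
d = rank(x) − rank(y): -3, -3, -6, 5, 0, 4, 3; Σd² = 104
ρ = 1 − 6Σd² / [n(n²−1)] = 1 − 6×104 / (7×48) = 1 − 624/336 ≈ -0.857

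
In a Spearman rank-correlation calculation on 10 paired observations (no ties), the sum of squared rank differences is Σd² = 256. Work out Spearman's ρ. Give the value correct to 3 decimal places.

-0.552

ρ = 1 − 6Σd² / [n(n²−1)] = 1 − 6×256 / (10×99)
  = 1 − 1536/990 = 1 − 1.5515 ≈ -0.552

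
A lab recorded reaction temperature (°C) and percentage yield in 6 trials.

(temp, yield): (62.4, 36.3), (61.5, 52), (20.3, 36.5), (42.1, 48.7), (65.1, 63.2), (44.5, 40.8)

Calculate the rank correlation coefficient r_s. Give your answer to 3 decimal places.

0.371

Rank temp: 5, 4, 1, 2, 6, 3
Rank yield: 1, 5, 2, 4, 6, 3
d = rank(temp) − rank(yield): 4, -1, -1, -2, 0, 0; Σd² = 22
ρ = 1 − 6Σd² / [n(n²−1)] = 1 − 6×22 / (6×35) = 1 − 132/210 ≈ 0.371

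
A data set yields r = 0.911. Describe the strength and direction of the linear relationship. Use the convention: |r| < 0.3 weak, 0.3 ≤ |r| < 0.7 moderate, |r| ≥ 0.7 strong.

r = 0.911 > 0 so the relationship is positive.
|r| = 0.911, which falls in the strong range.

strong positive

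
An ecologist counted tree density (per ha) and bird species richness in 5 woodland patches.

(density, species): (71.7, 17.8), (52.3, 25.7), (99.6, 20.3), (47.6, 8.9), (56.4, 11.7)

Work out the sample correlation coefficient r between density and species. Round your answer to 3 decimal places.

n = 5, Σx = 327.6, Σy = 84.4, Σx² = 23243.06, Σy² = 1605.52, Σxy = 5725.77
nΣxy − ΣxΣy = 28628.85 − 27649.44 = 979.41
nΣx² − (Σx)² = 116215.3 − 107321.76 = 8893.54; nΣy² − (Σy)² = 8027.6 − 7123.36 = 904.24
r = 979.41 / √(8893.54 × 904.24) = 979.41 / 2835.8234 ≈ 0.345

0.345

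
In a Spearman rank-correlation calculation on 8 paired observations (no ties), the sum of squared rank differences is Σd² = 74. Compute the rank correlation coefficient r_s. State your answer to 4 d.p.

0.1190

ρ = 1 − 6Σd² / [n(n²−1)] = 1 − 6×74 / (8×63)
  = 1 − 444/504 = 1 − 0.88095 ≈ 0.1190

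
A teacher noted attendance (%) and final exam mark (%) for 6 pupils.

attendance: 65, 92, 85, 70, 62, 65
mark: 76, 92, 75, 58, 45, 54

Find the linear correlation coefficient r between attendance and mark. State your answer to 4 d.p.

n = 6, Σx = 439, Σy = 400, Σx² = 32883, Σy² = 28170, Σxy = 30139
nΣxy − ΣxΣy = 180834 − 175600 = 5234
nΣx² − (Σx)² = 197298 − 192721 = 4577; nΣy² − (Σy)² = 169020 − 160000 = 9020
r = 5234 / √(4577 × 9020) = 5234 / 6425.3047 ≈ 0.8146

0.8146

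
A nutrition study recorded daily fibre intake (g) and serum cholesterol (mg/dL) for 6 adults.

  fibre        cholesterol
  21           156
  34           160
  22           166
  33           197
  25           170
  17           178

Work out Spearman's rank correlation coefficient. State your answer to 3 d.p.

Rank fibre: 2, 6, 3, 5, 4, 1
Rank cholesterol: 1, 2, 3, 6, 4, 5
d = rank(fibre) − rank(cholesterol): 1, 4, 0, -1, 0, -4; Σd² = 34
ρ = 1 − 6Σd² / [n(n²−1)] = 1 − 6×34 / (6×35) = 1 − 204/210 ≈ 0.029

0.029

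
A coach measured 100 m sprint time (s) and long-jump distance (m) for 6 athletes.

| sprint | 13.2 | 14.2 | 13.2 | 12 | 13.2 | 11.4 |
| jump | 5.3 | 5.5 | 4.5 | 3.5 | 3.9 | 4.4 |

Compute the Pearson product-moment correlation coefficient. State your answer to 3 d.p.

n = 6, Σx = 77.2, Σy = 27.1, Σx² = 998.32, Σy² = 125.41, Σxy = 351.1
nΣxy − ΣxΣy = 2106.6 − 2092.12 = 14.48
nΣx² − (Σx)² = 5989.92 − 5959.84 = 30.08; nΣy² − (Σy)² = 752.46 − 734.41 = 18.05
r = 14.48 / √(30.08 × 18.05) = 14.48 / 23.3012 ≈ 0.621

0.621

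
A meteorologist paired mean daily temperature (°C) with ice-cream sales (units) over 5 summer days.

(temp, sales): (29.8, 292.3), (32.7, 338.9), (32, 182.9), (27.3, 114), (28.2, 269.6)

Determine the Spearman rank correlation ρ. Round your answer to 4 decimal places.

Rank temp: 3, 5, 4, 1, 2
Rank sales: 4, 5, 2, 1, 3
d = rank(temp) − rank(sales): -1, 0, 2, 0, -1; Σd² = 6
ρ = 1 − 6Σd² / [n(n²−1)] = 1 − 6×6 / (5×24) = 1 − 36/120 ≈ 0.7000

0.7000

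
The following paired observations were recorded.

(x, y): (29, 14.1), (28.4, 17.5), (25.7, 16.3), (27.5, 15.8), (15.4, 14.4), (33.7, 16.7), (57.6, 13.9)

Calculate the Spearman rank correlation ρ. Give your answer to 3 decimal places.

-0.214

Rank x: 5, 4, 2, 3, 1, 6, 7
Rank y: 2, 7, 5, 4, 3, 6, 1
d = rank(x) − rank(y): 3, -3, -3, -1, -2, 0, 6; Σd² = 68
ρ = 1 − 6Σd² / [n(n²−1)] = 1 − 6×68 / (7×48) = 1 − 408/336 ≈ -0.214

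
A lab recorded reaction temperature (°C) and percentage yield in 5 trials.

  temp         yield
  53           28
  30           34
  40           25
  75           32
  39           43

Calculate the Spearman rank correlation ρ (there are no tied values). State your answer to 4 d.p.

Rank temp: 4, 1, 3, 5, 2
Rank yield: 2, 4, 1, 3, 5
d = rank(temp) − rank(yield): 2, -3, 2, 2, -3; Σd² = 30
ρ = 1 − 6Σd² / [n(n²−1)] = 1 − 6×30 / (5×24) = 1 − 180/120 ≈ -0.5000

-0.5000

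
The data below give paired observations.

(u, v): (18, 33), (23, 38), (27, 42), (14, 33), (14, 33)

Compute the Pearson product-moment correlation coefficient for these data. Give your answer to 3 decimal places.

0.954

n = 5, Σu = 96, Σv = 179, Σu² = 1974, Σv² = 6475, Σuv = 3526
nΣuv − ΣuΣv = 17630 − 17184 = 446
nΣu² − (Σu)² = 9870 − 9216 = 654; nΣv² − (Σv)² = 32375 − 32041 = 334
r = 446 / √(654 × 334) = 446 / 467.3714 ≈ 0.954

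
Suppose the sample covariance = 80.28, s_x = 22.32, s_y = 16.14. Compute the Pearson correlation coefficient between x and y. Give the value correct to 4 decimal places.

0.2228

r = Cov(x,y) / (s_x · s_y) = 80.28 / (22.32 × 16.14)
  = 80.28 / 360.2448 ≈ 0.2228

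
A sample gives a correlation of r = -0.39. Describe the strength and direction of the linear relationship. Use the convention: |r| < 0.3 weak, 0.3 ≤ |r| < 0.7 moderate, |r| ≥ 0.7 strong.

r = -0.39 < 0 so the relationship is negative.
|r| = 0.39, which falls in the moderate range.

moderate negative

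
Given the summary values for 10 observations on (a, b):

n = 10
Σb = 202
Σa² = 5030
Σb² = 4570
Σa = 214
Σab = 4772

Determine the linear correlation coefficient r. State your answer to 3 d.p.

r = (nΣab − ΣaΣb) / √[(nΣa² − (Σa)²)(nΣb² − (Σb)²)]
Numerator: 10×4772 − 214×202 = 4492
Denominator: √[(50300 − 45796)(45700 − 40804)] = √[4504 × 4896] = 4695.9114
r = 4492 / 4695.9114 ≈ 0.957

0.957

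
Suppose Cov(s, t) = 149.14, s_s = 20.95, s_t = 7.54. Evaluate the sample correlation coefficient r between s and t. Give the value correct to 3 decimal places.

r = Cov(s,t) / (s_s · s_t) = 149.14 / (20.95 × 7.54)
  = 149.14 / 157.9630 ≈ 0.944

0.944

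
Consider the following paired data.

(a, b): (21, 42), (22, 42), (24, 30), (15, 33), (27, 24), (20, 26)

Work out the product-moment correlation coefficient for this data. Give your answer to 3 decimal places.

-0.297

n = 6, Σa = 129, Σb = 197, Σa² = 2855, Σb² = 6769, Σab = 4189
nΣab − ΣaΣb = 25134 − 25413 = -279
nΣa² − (Σa)² = 17130 − 16641 = 489; nΣb² − (Σb)² = 40614 − 38809 = 1805
r = -279 / √(489 × 1805) = -279 / 939.4919 ≈ -0.297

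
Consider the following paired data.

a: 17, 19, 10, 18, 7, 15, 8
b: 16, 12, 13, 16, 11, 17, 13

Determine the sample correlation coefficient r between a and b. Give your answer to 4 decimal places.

n = 7, Σa = 94, Σb = 98, Σa² = 1412, Σb² = 1404, Σab = 1354
nΣab − ΣaΣb = 9478 − 9212 = 266
nΣa² − (Σa)² = 9884 − 8836 = 1048; nΣb² − (Σb)² = 9828 − 9604 = 224
r = 266 / √(1048 × 224) = 266 / 484.5121 ≈ 0.5490

0.5490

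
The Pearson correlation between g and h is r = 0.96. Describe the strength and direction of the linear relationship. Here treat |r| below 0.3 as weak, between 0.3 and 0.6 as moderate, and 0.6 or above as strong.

strong positive

r = 0.96 > 0 so the relationship is positive.
|r| = 0.96, which falls in the strong range.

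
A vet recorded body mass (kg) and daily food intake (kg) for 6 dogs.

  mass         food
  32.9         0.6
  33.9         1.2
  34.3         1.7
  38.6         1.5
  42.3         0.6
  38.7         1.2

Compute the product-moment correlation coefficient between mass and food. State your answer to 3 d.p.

-0.202

n = 6, Σx = 220.7, Σy = 6.8, Σx² = 8185.05, Σy² = 8.74, Σxy = 248.45
nΣxy − ΣxΣy = 1490.7 − 1500.76 = -10.06
nΣx² − (Σx)² = 49110.3 − 48708.49 = 401.81; nΣy² − (Σy)² = 52.44 − 46.24 = 6.2
r = -10.06 / √(401.81 × 6.2) = -10.06 / 49.9121 ≈ -0.202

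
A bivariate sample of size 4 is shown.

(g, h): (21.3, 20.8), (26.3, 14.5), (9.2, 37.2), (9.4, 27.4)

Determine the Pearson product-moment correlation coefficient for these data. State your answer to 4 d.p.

n = 4, Σg = 66.2, Σh = 99.9, Σg² = 1318.38, Σh² = 2777.49, Σgh = 1424.19
nΣgh − ΣgΣh = 5696.76 − 6613.38 = -916.62
nΣg² − (Σg)² = 5273.52 − 4382.44 = 891.08; nΣh² − (Σh)² = 11109.96 − 9980.01 = 1129.95
r = -916.62 / √(891.08 × 1129.95) = -916.62 / 1003.4320 ≈ -0.9135

-0.9135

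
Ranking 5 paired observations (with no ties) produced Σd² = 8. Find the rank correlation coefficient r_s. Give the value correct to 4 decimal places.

0.6000

ρ = 1 − 6Σd² / [n(n²−1)] = 1 − 6×8 / (5×24)
  = 1 − 48/120 = 1 − 0.40000 ≈ 0.6000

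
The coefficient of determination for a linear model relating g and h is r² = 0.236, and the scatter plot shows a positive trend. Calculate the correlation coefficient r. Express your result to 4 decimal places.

|r| = √0.236 = 0.4858
The association is positive, so r = 0.4858.

0.4858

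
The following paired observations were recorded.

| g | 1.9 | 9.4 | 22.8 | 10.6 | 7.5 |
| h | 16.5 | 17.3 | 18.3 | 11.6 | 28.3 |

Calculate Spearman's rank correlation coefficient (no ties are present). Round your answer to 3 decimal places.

Rank g: 1, 3, 5, 4, 2
Rank h: 2, 3, 4, 1, 5
d = rank(g) − rank(h): -1, 0, 1, 3, -3; Σd² = 20
ρ = 1 − 6Σd² / [n(n²−1)] = 1 − 6×20 / (5×24) = 1 − 120/120 ≈ 0.000

0.000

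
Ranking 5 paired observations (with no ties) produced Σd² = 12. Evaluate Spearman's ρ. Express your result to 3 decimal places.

0.400

ρ = 1 − 6Σd² / [n(n²−1)] = 1 − 6×12 / (5×24)
  = 1 − 72/120 = 1 − 0.6000 ≈ 0.400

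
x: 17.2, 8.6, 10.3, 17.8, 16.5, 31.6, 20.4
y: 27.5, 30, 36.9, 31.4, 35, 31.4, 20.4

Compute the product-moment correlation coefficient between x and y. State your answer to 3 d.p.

n = 7, Σx = 122.4, Σy = 212.6, Σx² = 2479.7, Σy² = 6630.94, Σxy = 3655.89
nΣxy − ΣxΣy = 25591.23 − 26022.24 = -431.01
nΣx² − (Σx)² = 17357.9 − 14981.76 = 2376.14; nΣy² − (Σy)² = 46416.58 − 45198.76 = 1217.82
r = -431.01 / √(2376.14 × 1217.82) = -431.01 / 1701.0911 ≈ -0.253

-0.253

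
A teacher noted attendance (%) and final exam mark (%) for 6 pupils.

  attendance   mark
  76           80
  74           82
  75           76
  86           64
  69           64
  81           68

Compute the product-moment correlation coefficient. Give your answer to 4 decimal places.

-0.2930

n = 6, Σx = 461, Σy = 434, Σx² = 35595, Σy² = 31716, Σxy = 33276
nΣxy − ΣxΣy = 199656 − 200074 = -418
nΣx² − (Σx)² = 213570 − 212521 = 1049; nΣy² − (Σy)² = 190296 − 188356 = 1940
r = -418 / √(1049 × 1940) = -418 / 1426.5553 ≈ -0.2930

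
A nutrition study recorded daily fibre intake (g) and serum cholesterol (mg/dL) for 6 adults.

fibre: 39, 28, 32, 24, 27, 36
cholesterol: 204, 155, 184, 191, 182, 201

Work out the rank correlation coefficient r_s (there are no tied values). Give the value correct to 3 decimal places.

0.600

Rank fibre: 6, 3, 4, 1, 2, 5
Rank cholesterol: 6, 1, 3, 4, 2, 5
d = rank(fibre) − rank(cholesterol): 0, 2, 1, -3, 0, 0; Σd² = 14
ρ = 1 − 6Σd² / [n(n²−1)] = 1 − 6×14 / (6×35) = 1 − 84/210 ≈ 0.600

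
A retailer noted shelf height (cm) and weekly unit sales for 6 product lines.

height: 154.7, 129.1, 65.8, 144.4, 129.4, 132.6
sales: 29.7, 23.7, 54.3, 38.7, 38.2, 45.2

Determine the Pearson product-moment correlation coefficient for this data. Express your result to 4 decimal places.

-0.7104

n = 6, Σx = 756, Σy = 229.8, Σx² = 100107.02, Σy² = 9392.24, Σxy = 27752.08
nΣxy − ΣxΣy = 166512.48 − 173728.8 = -7216.32
nΣx² − (Σx)² = 600642.12 − 571536 = 29106.12; nΣy² − (Σy)² = 56353.44 − 52808.04 = 3545.4
r = -7216.32 / √(29106.12 × 3545.4) = -7216.32 / 10158.3876 ≈ -0.7104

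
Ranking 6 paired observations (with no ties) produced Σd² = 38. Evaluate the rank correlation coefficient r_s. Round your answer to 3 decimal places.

ρ = 1 − 6Σd² / [n(n²−1)] = 1 − 6×38 / (6×35)
  = 1 − 228/210 = 1 − 1.0857 ≈ -0.086

-0.086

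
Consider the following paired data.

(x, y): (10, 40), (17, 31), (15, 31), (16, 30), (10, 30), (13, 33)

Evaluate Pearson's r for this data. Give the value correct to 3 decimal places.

n = 6, Σx = 81, Σy = 195, Σx² = 1139, Σy² = 6411, Σxy = 2601
nΣxy − ΣxΣy = 15606 − 15795 = -189
nΣx² − (Σx)² = 6834 − 6561 = 273; nΣy² − (Σy)² = 38466 − 38025 = 441
r = -189 / √(273 × 441) = -189 / 346.9769 ≈ -0.545

-0.545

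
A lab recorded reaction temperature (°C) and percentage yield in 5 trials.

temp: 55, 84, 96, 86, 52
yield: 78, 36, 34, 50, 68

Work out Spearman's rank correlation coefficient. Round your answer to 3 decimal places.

-0.800

Rank temp: 2, 3, 5, 4, 1
Rank yield: 5, 2, 1, 3, 4
d = rank(temp) − rank(yield): -3, 1, 4, 1, -3; Σd² = 36
ρ = 1 − 6Σd² / [n(n²−1)] = 1 − 6×36 / (5×24) = 1 − 216/120 ≈ -0.800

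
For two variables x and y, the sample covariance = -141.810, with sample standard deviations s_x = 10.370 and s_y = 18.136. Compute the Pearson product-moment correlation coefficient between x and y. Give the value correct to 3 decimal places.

r = Cov(x,y) / (s_x · s_y) = -141.810 / (10.370 × 18.136)
  = -141.810 / 188.0703 ≈ -0.754

-0.754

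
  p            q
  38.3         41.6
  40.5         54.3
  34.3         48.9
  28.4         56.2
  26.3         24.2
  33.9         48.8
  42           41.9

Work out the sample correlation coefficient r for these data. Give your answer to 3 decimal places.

0.310

n = 7, Σp = 243.7, Σq = 315.9, Σp² = 8695.09, Σq² = 14951.39, Σpq = 11116.36
nΣpq − ΣpΣq = 77814.52 − 76984.83 = 829.69
nΣp² − (Σp)² = 60865.63 − 59389.69 = 1475.94; nΣq² − (Σq)² = 104659.73 − 99792.81 = 4866.92
r = 829.69 / √(1475.94 × 4866.92) = 829.69 / 2680.1645 ≈ 0.310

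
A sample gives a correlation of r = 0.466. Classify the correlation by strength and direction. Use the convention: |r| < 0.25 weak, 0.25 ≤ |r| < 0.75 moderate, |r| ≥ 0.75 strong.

r = 0.466 > 0 so the relationship is positive.
|r| = 0.466, which falls in the moderate range.

moderate positive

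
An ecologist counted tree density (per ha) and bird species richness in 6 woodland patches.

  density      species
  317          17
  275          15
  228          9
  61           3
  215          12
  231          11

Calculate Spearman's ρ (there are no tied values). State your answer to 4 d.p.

0.8286

Rank density: 6, 5, 3, 1, 2, 4
Rank species: 6, 5, 2, 1, 4, 3
d = rank(density) − rank(species): 0, 0, 1, 0, -2, 1; Σd² = 6
ρ = 1 − 6Σd² / [n(n²−1)] = 1 − 6×6 / (6×35) = 1 − 36/210 ≈ 0.8286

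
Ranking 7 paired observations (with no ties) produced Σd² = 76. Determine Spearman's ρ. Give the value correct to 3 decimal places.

ρ = 1 − 6Σd² / [n(n²−1)] = 1 − 6×76 / (7×48)
  = 1 − 456/336 = 1 − 1.3571 ≈ -0.357

-0.357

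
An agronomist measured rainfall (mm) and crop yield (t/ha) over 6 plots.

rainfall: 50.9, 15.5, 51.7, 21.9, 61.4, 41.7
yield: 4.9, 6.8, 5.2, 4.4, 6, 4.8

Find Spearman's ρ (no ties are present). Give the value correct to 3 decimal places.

Rank rainfall: 4, 1, 5, 2, 6, 3
Rank yield: 3, 6, 4, 1, 5, 2
d = rank(rainfall) − rank(yield): 1, -5, 1, 1, 1, 1; Σd² = 30
ρ = 1 − 6Σd² / [n(n²−1)] = 1 − 6×30 / (6×35) = 1 − 180/210 ≈ 0.143

0.143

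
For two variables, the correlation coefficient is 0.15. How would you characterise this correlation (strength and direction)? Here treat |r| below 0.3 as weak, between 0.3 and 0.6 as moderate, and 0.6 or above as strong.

r = 0.15 > 0 so the relationship is positive.
|r| = 0.15, which falls in the weak range.

weak positive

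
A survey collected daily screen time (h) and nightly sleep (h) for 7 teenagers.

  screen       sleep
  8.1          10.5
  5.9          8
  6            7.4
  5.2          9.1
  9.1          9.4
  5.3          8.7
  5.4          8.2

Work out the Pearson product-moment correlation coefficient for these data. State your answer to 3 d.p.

0.616

n = 7, Σx = 45, Σy = 61.3, Σx² = 303.52, Σy² = 543.11, Σxy = 399.9
nΣxy − ΣxΣy = 2799.3 − 2758.5 = 40.8
nΣx² − (Σx)² = 2124.64 − 2025 = 99.64; nΣy² − (Σy)² = 3801.77 − 3757.69 = 44.08
r = 40.8 / √(99.64 × 44.08) = 40.8 / 66.2732 ≈ 0.616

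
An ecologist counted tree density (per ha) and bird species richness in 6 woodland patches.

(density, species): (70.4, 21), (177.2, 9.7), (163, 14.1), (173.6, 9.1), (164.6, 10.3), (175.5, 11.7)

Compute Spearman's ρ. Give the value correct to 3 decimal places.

Rank density: 1, 6, 2, 4, 3, 5
Rank species: 6, 2, 5, 1, 3, 4
d = rank(density) − rank(species): -5, 4, -3, 3, 0, 1; Σd² = 60
ρ = 1 − 6Σd² / [n(n²−1)] = 1 − 6×60 / (6×35) = 1 − 360/210 ≈ -0.714

-0.714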